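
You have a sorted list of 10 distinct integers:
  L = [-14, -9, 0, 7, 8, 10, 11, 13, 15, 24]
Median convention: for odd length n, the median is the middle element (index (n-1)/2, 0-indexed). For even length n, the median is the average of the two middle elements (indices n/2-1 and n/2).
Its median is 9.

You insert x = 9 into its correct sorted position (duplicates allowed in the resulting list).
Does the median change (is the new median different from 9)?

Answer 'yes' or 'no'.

Old median = 9
Insert x = 9
New median = 9
Changed? no

Answer: no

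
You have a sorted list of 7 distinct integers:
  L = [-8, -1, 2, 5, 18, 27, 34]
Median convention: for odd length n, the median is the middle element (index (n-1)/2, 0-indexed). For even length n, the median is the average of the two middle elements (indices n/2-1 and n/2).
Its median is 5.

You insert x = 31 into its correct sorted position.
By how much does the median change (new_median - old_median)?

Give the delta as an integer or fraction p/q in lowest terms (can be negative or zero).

Old median = 5
After inserting x = 31: new sorted = [-8, -1, 2, 5, 18, 27, 31, 34]
New median = 23/2
Delta = 23/2 - 5 = 13/2

Answer: 13/2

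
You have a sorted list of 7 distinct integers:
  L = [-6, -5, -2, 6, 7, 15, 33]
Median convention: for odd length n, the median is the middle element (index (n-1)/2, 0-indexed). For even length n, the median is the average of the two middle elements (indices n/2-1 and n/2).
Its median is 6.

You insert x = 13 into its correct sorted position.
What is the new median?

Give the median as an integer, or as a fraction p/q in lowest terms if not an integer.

Answer: 13/2

Derivation:
Old list (sorted, length 7): [-6, -5, -2, 6, 7, 15, 33]
Old median = 6
Insert x = 13
Old length odd (7). Middle was index 3 = 6.
New length even (8). New median = avg of two middle elements.
x = 13: 5 elements are < x, 2 elements are > x.
New sorted list: [-6, -5, -2, 6, 7, 13, 15, 33]
New median = 13/2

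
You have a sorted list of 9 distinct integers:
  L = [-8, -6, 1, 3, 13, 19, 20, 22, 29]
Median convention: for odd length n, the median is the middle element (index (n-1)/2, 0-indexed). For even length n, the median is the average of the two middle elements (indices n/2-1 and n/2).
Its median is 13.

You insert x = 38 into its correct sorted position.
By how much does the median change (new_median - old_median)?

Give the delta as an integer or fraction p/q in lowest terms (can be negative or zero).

Old median = 13
After inserting x = 38: new sorted = [-8, -6, 1, 3, 13, 19, 20, 22, 29, 38]
New median = 16
Delta = 16 - 13 = 3

Answer: 3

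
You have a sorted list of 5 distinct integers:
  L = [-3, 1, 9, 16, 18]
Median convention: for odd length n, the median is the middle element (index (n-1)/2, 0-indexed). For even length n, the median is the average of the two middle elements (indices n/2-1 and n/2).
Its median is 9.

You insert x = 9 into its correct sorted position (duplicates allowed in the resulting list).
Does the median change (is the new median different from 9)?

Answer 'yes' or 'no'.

Answer: no

Derivation:
Old median = 9
Insert x = 9
New median = 9
Changed? no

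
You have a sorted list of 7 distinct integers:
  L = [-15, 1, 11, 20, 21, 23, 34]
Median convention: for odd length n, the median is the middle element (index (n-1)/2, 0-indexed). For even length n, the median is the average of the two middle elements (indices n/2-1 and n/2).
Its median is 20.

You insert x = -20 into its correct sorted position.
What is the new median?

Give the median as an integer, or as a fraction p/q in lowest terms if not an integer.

Answer: 31/2

Derivation:
Old list (sorted, length 7): [-15, 1, 11, 20, 21, 23, 34]
Old median = 20
Insert x = -20
Old length odd (7). Middle was index 3 = 20.
New length even (8). New median = avg of two middle elements.
x = -20: 0 elements are < x, 7 elements are > x.
New sorted list: [-20, -15, 1, 11, 20, 21, 23, 34]
New median = 31/2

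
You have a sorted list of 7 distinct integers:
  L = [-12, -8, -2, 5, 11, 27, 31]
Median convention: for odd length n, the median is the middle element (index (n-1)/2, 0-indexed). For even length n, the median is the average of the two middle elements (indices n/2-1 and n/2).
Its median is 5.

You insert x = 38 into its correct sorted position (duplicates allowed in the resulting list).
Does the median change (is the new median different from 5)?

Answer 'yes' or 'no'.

Answer: yes

Derivation:
Old median = 5
Insert x = 38
New median = 8
Changed? yes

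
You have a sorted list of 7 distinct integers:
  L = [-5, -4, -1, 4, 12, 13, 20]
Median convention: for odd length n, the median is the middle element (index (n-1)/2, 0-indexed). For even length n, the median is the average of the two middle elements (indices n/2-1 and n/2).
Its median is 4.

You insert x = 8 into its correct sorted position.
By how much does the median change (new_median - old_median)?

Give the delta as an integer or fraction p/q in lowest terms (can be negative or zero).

Old median = 4
After inserting x = 8: new sorted = [-5, -4, -1, 4, 8, 12, 13, 20]
New median = 6
Delta = 6 - 4 = 2

Answer: 2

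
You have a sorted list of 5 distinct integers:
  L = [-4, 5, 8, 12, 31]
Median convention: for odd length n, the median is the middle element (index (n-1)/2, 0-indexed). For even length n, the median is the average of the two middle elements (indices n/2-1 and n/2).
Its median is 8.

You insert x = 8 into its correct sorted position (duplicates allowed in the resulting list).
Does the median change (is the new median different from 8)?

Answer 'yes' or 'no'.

Old median = 8
Insert x = 8
New median = 8
Changed? no

Answer: no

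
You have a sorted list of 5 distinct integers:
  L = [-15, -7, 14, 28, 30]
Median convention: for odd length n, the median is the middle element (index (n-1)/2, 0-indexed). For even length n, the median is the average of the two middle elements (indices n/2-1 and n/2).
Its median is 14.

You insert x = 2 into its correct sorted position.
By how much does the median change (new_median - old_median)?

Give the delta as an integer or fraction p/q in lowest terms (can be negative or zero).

Answer: -6

Derivation:
Old median = 14
After inserting x = 2: new sorted = [-15, -7, 2, 14, 28, 30]
New median = 8
Delta = 8 - 14 = -6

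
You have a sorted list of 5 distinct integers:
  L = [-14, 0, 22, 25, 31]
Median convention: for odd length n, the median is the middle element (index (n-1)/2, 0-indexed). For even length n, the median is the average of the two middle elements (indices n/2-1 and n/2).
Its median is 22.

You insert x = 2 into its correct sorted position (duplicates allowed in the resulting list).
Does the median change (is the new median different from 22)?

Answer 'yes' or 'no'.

Old median = 22
Insert x = 2
New median = 12
Changed? yes

Answer: yes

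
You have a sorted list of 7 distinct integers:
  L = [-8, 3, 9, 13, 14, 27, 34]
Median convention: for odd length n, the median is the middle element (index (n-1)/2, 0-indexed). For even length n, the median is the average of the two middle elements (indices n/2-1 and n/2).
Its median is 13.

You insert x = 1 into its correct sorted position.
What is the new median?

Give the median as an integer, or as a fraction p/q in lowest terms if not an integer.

Answer: 11

Derivation:
Old list (sorted, length 7): [-8, 3, 9, 13, 14, 27, 34]
Old median = 13
Insert x = 1
Old length odd (7). Middle was index 3 = 13.
New length even (8). New median = avg of two middle elements.
x = 1: 1 elements are < x, 6 elements are > x.
New sorted list: [-8, 1, 3, 9, 13, 14, 27, 34]
New median = 11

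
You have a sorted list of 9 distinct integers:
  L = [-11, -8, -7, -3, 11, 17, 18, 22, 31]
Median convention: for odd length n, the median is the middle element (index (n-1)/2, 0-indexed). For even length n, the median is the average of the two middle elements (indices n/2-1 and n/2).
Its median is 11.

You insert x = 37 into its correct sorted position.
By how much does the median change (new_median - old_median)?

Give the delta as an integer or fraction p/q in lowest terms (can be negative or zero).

Old median = 11
After inserting x = 37: new sorted = [-11, -8, -7, -3, 11, 17, 18, 22, 31, 37]
New median = 14
Delta = 14 - 11 = 3

Answer: 3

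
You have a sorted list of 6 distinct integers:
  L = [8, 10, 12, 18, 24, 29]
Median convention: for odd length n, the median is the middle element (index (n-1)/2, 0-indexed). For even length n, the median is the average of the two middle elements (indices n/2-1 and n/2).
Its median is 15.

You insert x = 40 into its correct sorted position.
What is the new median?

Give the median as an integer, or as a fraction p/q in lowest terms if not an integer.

Answer: 18

Derivation:
Old list (sorted, length 6): [8, 10, 12, 18, 24, 29]
Old median = 15
Insert x = 40
Old length even (6). Middle pair: indices 2,3 = 12,18.
New length odd (7). New median = single middle element.
x = 40: 6 elements are < x, 0 elements are > x.
New sorted list: [8, 10, 12, 18, 24, 29, 40]
New median = 18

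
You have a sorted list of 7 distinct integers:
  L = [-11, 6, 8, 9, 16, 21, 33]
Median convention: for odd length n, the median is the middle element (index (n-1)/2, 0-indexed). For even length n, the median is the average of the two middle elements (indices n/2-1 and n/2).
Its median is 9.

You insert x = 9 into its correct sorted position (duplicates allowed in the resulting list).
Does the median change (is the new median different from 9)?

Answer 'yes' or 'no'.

Answer: no

Derivation:
Old median = 9
Insert x = 9
New median = 9
Changed? no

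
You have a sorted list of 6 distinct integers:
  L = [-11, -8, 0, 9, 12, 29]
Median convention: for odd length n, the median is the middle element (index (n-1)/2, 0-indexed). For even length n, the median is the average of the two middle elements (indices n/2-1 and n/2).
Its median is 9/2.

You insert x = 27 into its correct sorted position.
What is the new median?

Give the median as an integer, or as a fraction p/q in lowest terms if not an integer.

Answer: 9

Derivation:
Old list (sorted, length 6): [-11, -8, 0, 9, 12, 29]
Old median = 9/2
Insert x = 27
Old length even (6). Middle pair: indices 2,3 = 0,9.
New length odd (7). New median = single middle element.
x = 27: 5 elements are < x, 1 elements are > x.
New sorted list: [-11, -8, 0, 9, 12, 27, 29]
New median = 9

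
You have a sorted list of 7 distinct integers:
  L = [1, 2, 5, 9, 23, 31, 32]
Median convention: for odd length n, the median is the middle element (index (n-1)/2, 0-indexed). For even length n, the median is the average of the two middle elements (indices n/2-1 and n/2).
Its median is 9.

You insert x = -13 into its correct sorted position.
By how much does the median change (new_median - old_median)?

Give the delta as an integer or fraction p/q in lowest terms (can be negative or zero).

Old median = 9
After inserting x = -13: new sorted = [-13, 1, 2, 5, 9, 23, 31, 32]
New median = 7
Delta = 7 - 9 = -2

Answer: -2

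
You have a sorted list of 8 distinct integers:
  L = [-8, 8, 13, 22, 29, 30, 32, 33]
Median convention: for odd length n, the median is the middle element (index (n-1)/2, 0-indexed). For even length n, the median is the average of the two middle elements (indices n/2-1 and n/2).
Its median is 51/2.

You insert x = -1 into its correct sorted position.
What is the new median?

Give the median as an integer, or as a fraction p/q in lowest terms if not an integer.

Old list (sorted, length 8): [-8, 8, 13, 22, 29, 30, 32, 33]
Old median = 51/2
Insert x = -1
Old length even (8). Middle pair: indices 3,4 = 22,29.
New length odd (9). New median = single middle element.
x = -1: 1 elements are < x, 7 elements are > x.
New sorted list: [-8, -1, 8, 13, 22, 29, 30, 32, 33]
New median = 22

Answer: 22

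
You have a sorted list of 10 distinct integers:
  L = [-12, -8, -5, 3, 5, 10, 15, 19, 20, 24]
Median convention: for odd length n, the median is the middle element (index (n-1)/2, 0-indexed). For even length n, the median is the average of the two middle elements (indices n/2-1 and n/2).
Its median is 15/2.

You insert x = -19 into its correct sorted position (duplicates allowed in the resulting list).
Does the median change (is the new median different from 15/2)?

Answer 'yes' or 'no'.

Old median = 15/2
Insert x = -19
New median = 5
Changed? yes

Answer: yes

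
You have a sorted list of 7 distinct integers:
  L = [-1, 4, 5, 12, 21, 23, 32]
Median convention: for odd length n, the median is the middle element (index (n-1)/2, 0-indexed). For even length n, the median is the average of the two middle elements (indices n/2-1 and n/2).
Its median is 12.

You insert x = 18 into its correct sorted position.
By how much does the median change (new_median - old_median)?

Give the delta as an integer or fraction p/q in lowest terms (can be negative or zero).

Old median = 12
After inserting x = 18: new sorted = [-1, 4, 5, 12, 18, 21, 23, 32]
New median = 15
Delta = 15 - 12 = 3

Answer: 3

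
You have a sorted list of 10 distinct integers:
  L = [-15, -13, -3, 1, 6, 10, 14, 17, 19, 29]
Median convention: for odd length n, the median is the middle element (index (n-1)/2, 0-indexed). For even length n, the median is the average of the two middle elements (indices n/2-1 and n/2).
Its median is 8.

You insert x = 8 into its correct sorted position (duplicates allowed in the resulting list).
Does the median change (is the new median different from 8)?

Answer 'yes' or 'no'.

Answer: no

Derivation:
Old median = 8
Insert x = 8
New median = 8
Changed? no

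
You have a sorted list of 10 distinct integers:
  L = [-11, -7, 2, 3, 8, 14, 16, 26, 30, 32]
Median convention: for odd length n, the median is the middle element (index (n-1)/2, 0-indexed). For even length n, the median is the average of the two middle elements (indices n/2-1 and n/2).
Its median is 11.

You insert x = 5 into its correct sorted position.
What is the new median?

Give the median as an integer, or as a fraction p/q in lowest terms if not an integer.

Old list (sorted, length 10): [-11, -7, 2, 3, 8, 14, 16, 26, 30, 32]
Old median = 11
Insert x = 5
Old length even (10). Middle pair: indices 4,5 = 8,14.
New length odd (11). New median = single middle element.
x = 5: 4 elements are < x, 6 elements are > x.
New sorted list: [-11, -7, 2, 3, 5, 8, 14, 16, 26, 30, 32]
New median = 8

Answer: 8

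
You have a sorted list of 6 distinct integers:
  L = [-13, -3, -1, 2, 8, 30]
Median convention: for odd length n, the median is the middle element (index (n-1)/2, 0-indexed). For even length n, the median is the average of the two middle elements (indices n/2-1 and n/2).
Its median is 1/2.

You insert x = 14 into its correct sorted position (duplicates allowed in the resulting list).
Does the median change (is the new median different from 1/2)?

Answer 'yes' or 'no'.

Answer: yes

Derivation:
Old median = 1/2
Insert x = 14
New median = 2
Changed? yes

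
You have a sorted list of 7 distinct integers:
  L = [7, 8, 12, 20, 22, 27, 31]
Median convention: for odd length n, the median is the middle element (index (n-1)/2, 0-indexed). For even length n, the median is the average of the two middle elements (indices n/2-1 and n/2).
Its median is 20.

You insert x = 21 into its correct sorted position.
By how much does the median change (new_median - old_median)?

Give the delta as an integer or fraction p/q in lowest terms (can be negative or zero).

Old median = 20
After inserting x = 21: new sorted = [7, 8, 12, 20, 21, 22, 27, 31]
New median = 41/2
Delta = 41/2 - 20 = 1/2

Answer: 1/2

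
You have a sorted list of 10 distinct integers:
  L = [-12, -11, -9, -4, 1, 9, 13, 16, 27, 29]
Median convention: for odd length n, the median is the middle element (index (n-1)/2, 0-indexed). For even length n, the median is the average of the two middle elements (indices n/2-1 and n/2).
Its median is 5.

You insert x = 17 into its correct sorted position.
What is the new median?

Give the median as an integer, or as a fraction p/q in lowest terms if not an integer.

Old list (sorted, length 10): [-12, -11, -9, -4, 1, 9, 13, 16, 27, 29]
Old median = 5
Insert x = 17
Old length even (10). Middle pair: indices 4,5 = 1,9.
New length odd (11). New median = single middle element.
x = 17: 8 elements are < x, 2 elements are > x.
New sorted list: [-12, -11, -9, -4, 1, 9, 13, 16, 17, 27, 29]
New median = 9

Answer: 9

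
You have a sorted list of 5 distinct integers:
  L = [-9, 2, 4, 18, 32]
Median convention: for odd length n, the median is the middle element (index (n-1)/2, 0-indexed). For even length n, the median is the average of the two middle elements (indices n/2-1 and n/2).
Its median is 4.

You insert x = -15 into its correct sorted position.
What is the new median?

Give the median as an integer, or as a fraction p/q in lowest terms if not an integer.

Old list (sorted, length 5): [-9, 2, 4, 18, 32]
Old median = 4
Insert x = -15
Old length odd (5). Middle was index 2 = 4.
New length even (6). New median = avg of two middle elements.
x = -15: 0 elements are < x, 5 elements are > x.
New sorted list: [-15, -9, 2, 4, 18, 32]
New median = 3

Answer: 3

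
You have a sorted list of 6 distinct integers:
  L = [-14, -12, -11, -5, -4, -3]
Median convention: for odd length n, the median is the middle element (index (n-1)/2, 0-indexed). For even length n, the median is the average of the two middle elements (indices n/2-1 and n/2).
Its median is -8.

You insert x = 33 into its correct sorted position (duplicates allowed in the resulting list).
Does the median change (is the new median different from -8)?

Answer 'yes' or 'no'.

Old median = -8
Insert x = 33
New median = -5
Changed? yes

Answer: yes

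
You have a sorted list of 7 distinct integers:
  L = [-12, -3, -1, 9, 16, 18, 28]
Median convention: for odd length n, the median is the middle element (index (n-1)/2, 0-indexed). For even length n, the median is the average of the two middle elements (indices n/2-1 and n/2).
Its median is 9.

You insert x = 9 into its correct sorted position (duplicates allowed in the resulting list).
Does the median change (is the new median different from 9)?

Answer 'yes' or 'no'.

Old median = 9
Insert x = 9
New median = 9
Changed? no

Answer: no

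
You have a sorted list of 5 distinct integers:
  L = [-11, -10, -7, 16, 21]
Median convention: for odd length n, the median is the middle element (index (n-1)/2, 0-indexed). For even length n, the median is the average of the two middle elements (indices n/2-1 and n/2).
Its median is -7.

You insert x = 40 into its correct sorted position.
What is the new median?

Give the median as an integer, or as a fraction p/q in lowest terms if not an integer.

Answer: 9/2

Derivation:
Old list (sorted, length 5): [-11, -10, -7, 16, 21]
Old median = -7
Insert x = 40
Old length odd (5). Middle was index 2 = -7.
New length even (6). New median = avg of two middle elements.
x = 40: 5 elements are < x, 0 elements are > x.
New sorted list: [-11, -10, -7, 16, 21, 40]
New median = 9/2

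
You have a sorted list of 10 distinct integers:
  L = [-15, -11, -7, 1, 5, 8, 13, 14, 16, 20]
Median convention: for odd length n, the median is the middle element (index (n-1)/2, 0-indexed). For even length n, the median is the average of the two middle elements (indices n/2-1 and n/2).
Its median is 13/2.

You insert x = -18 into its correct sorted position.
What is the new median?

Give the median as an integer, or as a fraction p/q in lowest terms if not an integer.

Answer: 5

Derivation:
Old list (sorted, length 10): [-15, -11, -7, 1, 5, 8, 13, 14, 16, 20]
Old median = 13/2
Insert x = -18
Old length even (10). Middle pair: indices 4,5 = 5,8.
New length odd (11). New median = single middle element.
x = -18: 0 elements are < x, 10 elements are > x.
New sorted list: [-18, -15, -11, -7, 1, 5, 8, 13, 14, 16, 20]
New median = 5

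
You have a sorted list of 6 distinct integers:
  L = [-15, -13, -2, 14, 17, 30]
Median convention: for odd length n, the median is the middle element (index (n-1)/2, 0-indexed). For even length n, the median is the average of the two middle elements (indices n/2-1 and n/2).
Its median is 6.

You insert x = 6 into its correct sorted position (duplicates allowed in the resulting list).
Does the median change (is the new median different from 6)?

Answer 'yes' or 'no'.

Old median = 6
Insert x = 6
New median = 6
Changed? no

Answer: no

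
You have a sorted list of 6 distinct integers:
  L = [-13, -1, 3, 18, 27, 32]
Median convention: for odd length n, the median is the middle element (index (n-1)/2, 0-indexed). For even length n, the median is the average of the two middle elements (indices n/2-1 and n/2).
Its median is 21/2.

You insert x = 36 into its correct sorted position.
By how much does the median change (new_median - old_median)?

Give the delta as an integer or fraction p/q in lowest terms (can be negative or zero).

Old median = 21/2
After inserting x = 36: new sorted = [-13, -1, 3, 18, 27, 32, 36]
New median = 18
Delta = 18 - 21/2 = 15/2

Answer: 15/2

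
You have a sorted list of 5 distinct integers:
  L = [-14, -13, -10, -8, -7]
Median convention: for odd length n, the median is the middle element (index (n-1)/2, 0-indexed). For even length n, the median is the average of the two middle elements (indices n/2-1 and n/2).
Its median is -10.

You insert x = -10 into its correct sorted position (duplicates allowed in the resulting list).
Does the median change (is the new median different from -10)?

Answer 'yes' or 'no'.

Answer: no

Derivation:
Old median = -10
Insert x = -10
New median = -10
Changed? no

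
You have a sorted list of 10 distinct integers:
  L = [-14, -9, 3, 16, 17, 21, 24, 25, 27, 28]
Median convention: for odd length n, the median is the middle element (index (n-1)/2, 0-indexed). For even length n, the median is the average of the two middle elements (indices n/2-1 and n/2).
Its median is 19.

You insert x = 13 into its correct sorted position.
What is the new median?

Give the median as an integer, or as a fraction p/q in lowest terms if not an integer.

Answer: 17

Derivation:
Old list (sorted, length 10): [-14, -9, 3, 16, 17, 21, 24, 25, 27, 28]
Old median = 19
Insert x = 13
Old length even (10). Middle pair: indices 4,5 = 17,21.
New length odd (11). New median = single middle element.
x = 13: 3 elements are < x, 7 elements are > x.
New sorted list: [-14, -9, 3, 13, 16, 17, 21, 24, 25, 27, 28]
New median = 17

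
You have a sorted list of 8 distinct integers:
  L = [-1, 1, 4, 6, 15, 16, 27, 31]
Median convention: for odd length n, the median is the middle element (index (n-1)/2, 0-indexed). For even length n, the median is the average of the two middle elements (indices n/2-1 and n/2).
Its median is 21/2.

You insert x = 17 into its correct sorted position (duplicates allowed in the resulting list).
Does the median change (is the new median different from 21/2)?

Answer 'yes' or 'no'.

Old median = 21/2
Insert x = 17
New median = 15
Changed? yes

Answer: yes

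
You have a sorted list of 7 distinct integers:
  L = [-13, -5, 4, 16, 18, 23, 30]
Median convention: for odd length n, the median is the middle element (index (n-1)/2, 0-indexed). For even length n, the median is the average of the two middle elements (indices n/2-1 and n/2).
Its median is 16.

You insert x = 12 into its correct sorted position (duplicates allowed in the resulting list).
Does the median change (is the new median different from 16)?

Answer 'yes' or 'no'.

Answer: yes

Derivation:
Old median = 16
Insert x = 12
New median = 14
Changed? yes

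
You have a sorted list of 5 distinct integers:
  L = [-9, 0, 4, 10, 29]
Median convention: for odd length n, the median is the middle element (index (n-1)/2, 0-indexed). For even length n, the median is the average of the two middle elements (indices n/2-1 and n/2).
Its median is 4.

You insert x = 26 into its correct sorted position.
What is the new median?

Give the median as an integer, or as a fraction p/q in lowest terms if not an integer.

Answer: 7

Derivation:
Old list (sorted, length 5): [-9, 0, 4, 10, 29]
Old median = 4
Insert x = 26
Old length odd (5). Middle was index 2 = 4.
New length even (6). New median = avg of two middle elements.
x = 26: 4 elements are < x, 1 elements are > x.
New sorted list: [-9, 0, 4, 10, 26, 29]
New median = 7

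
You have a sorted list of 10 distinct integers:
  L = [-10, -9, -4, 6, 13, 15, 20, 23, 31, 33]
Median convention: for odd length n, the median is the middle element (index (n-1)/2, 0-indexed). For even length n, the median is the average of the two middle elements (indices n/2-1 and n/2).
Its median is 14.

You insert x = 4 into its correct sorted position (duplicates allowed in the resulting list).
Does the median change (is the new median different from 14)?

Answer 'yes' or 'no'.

Answer: yes

Derivation:
Old median = 14
Insert x = 4
New median = 13
Changed? yes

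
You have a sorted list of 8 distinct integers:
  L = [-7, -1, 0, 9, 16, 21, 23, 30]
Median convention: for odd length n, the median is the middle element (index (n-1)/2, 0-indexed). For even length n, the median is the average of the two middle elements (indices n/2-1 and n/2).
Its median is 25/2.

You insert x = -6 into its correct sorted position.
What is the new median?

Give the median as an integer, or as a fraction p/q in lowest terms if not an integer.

Answer: 9

Derivation:
Old list (sorted, length 8): [-7, -1, 0, 9, 16, 21, 23, 30]
Old median = 25/2
Insert x = -6
Old length even (8). Middle pair: indices 3,4 = 9,16.
New length odd (9). New median = single middle element.
x = -6: 1 elements are < x, 7 elements are > x.
New sorted list: [-7, -6, -1, 0, 9, 16, 21, 23, 30]
New median = 9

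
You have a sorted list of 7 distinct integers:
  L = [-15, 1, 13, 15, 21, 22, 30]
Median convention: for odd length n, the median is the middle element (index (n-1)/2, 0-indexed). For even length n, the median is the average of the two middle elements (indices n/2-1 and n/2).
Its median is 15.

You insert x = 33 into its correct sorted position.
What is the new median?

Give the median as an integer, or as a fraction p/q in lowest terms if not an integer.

Answer: 18

Derivation:
Old list (sorted, length 7): [-15, 1, 13, 15, 21, 22, 30]
Old median = 15
Insert x = 33
Old length odd (7). Middle was index 3 = 15.
New length even (8). New median = avg of two middle elements.
x = 33: 7 elements are < x, 0 elements are > x.
New sorted list: [-15, 1, 13, 15, 21, 22, 30, 33]
New median = 18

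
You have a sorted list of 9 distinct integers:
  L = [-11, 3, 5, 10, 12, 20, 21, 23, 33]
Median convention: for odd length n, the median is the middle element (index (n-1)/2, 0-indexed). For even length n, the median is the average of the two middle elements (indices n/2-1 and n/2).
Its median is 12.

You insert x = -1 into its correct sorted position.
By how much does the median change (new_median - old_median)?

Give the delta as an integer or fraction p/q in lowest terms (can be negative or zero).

Answer: -1

Derivation:
Old median = 12
After inserting x = -1: new sorted = [-11, -1, 3, 5, 10, 12, 20, 21, 23, 33]
New median = 11
Delta = 11 - 12 = -1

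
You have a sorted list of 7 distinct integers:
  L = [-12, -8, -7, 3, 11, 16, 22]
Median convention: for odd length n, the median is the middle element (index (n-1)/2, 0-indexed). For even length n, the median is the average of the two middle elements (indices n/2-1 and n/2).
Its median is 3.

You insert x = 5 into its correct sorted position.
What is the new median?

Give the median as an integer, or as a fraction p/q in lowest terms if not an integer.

Answer: 4

Derivation:
Old list (sorted, length 7): [-12, -8, -7, 3, 11, 16, 22]
Old median = 3
Insert x = 5
Old length odd (7). Middle was index 3 = 3.
New length even (8). New median = avg of two middle elements.
x = 5: 4 elements are < x, 3 elements are > x.
New sorted list: [-12, -8, -7, 3, 5, 11, 16, 22]
New median = 4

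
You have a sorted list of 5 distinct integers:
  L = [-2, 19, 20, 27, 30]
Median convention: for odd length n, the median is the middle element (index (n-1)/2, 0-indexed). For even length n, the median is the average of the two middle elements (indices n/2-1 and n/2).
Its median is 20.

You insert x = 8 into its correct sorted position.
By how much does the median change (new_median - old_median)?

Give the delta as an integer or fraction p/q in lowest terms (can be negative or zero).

Answer: -1/2

Derivation:
Old median = 20
After inserting x = 8: new sorted = [-2, 8, 19, 20, 27, 30]
New median = 39/2
Delta = 39/2 - 20 = -1/2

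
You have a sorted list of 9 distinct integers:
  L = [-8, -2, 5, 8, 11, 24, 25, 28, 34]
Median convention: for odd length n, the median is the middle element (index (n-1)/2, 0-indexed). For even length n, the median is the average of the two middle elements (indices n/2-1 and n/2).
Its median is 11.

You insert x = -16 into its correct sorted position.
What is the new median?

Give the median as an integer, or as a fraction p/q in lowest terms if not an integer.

Answer: 19/2

Derivation:
Old list (sorted, length 9): [-8, -2, 5, 8, 11, 24, 25, 28, 34]
Old median = 11
Insert x = -16
Old length odd (9). Middle was index 4 = 11.
New length even (10). New median = avg of two middle elements.
x = -16: 0 elements are < x, 9 elements are > x.
New sorted list: [-16, -8, -2, 5, 8, 11, 24, 25, 28, 34]
New median = 19/2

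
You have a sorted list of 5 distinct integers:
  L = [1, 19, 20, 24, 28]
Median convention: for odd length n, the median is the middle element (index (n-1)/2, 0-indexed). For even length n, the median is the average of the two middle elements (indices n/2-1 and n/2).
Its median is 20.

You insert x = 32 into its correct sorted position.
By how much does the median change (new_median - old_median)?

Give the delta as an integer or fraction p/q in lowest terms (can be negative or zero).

Answer: 2

Derivation:
Old median = 20
After inserting x = 32: new sorted = [1, 19, 20, 24, 28, 32]
New median = 22
Delta = 22 - 20 = 2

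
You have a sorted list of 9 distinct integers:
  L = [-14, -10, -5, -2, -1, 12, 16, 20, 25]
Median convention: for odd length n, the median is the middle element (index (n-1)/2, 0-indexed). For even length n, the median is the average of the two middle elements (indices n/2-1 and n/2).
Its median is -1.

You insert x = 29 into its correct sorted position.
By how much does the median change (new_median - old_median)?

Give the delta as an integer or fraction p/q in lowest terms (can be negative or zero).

Answer: 13/2

Derivation:
Old median = -1
After inserting x = 29: new sorted = [-14, -10, -5, -2, -1, 12, 16, 20, 25, 29]
New median = 11/2
Delta = 11/2 - -1 = 13/2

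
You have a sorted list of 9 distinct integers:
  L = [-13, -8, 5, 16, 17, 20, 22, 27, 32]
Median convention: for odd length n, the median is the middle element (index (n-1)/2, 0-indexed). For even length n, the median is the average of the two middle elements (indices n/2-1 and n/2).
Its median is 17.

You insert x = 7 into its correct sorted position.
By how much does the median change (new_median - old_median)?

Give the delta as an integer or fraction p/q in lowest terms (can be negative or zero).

Answer: -1/2

Derivation:
Old median = 17
After inserting x = 7: new sorted = [-13, -8, 5, 7, 16, 17, 20, 22, 27, 32]
New median = 33/2
Delta = 33/2 - 17 = -1/2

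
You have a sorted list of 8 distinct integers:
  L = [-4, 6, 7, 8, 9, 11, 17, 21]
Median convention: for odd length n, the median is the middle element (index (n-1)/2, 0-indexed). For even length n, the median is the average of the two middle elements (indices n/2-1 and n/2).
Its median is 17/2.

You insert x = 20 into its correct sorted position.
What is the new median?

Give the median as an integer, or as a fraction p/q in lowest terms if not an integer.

Answer: 9

Derivation:
Old list (sorted, length 8): [-4, 6, 7, 8, 9, 11, 17, 21]
Old median = 17/2
Insert x = 20
Old length even (8). Middle pair: indices 3,4 = 8,9.
New length odd (9). New median = single middle element.
x = 20: 7 elements are < x, 1 elements are > x.
New sorted list: [-4, 6, 7, 8, 9, 11, 17, 20, 21]
New median = 9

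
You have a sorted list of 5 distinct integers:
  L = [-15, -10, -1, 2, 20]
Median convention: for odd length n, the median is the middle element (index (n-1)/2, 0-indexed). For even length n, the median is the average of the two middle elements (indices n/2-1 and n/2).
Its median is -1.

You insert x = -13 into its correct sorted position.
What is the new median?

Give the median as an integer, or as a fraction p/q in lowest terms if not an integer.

Answer: -11/2

Derivation:
Old list (sorted, length 5): [-15, -10, -1, 2, 20]
Old median = -1
Insert x = -13
Old length odd (5). Middle was index 2 = -1.
New length even (6). New median = avg of two middle elements.
x = -13: 1 elements are < x, 4 elements are > x.
New sorted list: [-15, -13, -10, -1, 2, 20]
New median = -11/2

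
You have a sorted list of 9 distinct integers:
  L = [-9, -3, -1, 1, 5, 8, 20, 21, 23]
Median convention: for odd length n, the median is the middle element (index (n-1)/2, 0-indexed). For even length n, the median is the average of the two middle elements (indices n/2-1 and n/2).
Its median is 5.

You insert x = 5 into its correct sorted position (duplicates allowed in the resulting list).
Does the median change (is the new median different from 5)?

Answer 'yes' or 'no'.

Old median = 5
Insert x = 5
New median = 5
Changed? no

Answer: no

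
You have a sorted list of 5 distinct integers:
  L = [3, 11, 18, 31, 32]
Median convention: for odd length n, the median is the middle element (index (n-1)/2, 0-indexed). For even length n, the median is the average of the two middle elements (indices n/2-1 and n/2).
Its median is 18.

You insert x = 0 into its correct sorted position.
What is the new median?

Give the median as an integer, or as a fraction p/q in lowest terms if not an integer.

Old list (sorted, length 5): [3, 11, 18, 31, 32]
Old median = 18
Insert x = 0
Old length odd (5). Middle was index 2 = 18.
New length even (6). New median = avg of two middle elements.
x = 0: 0 elements are < x, 5 elements are > x.
New sorted list: [0, 3, 11, 18, 31, 32]
New median = 29/2

Answer: 29/2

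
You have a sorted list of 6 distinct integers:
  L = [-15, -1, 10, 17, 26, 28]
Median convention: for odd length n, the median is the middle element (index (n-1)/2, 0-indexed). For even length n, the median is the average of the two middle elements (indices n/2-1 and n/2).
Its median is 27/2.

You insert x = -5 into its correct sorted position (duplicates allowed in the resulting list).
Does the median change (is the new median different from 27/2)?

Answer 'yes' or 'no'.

Answer: yes

Derivation:
Old median = 27/2
Insert x = -5
New median = 10
Changed? yes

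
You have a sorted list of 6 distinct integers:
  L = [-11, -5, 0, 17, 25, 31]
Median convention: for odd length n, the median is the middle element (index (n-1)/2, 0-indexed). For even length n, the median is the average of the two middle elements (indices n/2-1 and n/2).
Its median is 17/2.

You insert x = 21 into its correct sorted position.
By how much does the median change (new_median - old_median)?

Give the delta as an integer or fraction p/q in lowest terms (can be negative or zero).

Answer: 17/2

Derivation:
Old median = 17/2
After inserting x = 21: new sorted = [-11, -5, 0, 17, 21, 25, 31]
New median = 17
Delta = 17 - 17/2 = 17/2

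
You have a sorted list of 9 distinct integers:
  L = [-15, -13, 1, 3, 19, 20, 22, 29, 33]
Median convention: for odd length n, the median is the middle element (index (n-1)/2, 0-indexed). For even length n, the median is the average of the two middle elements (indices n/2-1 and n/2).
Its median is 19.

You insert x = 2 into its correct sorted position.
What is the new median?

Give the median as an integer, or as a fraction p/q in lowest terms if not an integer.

Answer: 11

Derivation:
Old list (sorted, length 9): [-15, -13, 1, 3, 19, 20, 22, 29, 33]
Old median = 19
Insert x = 2
Old length odd (9). Middle was index 4 = 19.
New length even (10). New median = avg of two middle elements.
x = 2: 3 elements are < x, 6 elements are > x.
New sorted list: [-15, -13, 1, 2, 3, 19, 20, 22, 29, 33]
New median = 11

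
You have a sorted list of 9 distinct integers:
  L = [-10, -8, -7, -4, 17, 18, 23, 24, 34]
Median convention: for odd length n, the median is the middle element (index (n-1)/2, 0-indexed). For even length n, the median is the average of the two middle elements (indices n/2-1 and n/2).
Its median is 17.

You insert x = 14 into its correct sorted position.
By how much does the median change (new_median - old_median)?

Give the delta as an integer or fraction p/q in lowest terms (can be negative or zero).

Answer: -3/2

Derivation:
Old median = 17
After inserting x = 14: new sorted = [-10, -8, -7, -4, 14, 17, 18, 23, 24, 34]
New median = 31/2
Delta = 31/2 - 17 = -3/2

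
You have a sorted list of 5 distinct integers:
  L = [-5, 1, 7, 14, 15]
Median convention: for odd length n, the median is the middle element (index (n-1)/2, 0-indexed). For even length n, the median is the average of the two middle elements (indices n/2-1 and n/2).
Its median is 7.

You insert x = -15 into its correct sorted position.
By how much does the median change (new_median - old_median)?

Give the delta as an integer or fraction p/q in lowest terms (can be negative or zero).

Old median = 7
After inserting x = -15: new sorted = [-15, -5, 1, 7, 14, 15]
New median = 4
Delta = 4 - 7 = -3

Answer: -3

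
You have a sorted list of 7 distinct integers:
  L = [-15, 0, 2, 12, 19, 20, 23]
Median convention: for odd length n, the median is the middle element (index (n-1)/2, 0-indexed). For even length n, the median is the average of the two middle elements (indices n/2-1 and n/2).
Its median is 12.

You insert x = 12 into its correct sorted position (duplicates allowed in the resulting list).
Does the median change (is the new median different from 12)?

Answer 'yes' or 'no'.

Answer: no

Derivation:
Old median = 12
Insert x = 12
New median = 12
Changed? no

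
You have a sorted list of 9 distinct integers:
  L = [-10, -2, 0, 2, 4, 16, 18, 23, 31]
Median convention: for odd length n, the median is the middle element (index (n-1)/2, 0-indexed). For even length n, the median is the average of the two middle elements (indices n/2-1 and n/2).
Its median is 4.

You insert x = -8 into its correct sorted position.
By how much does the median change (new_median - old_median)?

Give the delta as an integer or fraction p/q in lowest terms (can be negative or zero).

Old median = 4
After inserting x = -8: new sorted = [-10, -8, -2, 0, 2, 4, 16, 18, 23, 31]
New median = 3
Delta = 3 - 4 = -1

Answer: -1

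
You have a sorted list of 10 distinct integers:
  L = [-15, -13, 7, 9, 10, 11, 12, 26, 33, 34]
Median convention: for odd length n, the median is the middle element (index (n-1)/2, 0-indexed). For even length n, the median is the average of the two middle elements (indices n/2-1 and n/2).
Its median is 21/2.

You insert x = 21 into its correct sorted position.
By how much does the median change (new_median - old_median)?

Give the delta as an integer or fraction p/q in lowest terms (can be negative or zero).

Answer: 1/2

Derivation:
Old median = 21/2
After inserting x = 21: new sorted = [-15, -13, 7, 9, 10, 11, 12, 21, 26, 33, 34]
New median = 11
Delta = 11 - 21/2 = 1/2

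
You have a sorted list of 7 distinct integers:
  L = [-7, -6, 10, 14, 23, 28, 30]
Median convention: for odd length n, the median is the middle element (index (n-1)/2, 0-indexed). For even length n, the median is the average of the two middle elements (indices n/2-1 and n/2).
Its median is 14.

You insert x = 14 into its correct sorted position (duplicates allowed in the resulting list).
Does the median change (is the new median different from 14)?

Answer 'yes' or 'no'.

Old median = 14
Insert x = 14
New median = 14
Changed? no

Answer: no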